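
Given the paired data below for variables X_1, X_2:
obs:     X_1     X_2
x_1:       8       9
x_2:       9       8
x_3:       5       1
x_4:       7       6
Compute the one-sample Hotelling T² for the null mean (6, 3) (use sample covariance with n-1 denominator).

Step 1 — sample mean vector:
  mean(X_1) = (8 + 9 + 5 + 7) / 4 = 29/4 = 7.25
  mean(X_2) = (9 + 8 + 1 + 6) / 4 = 24/4 = 6
  x̄ = (7.25, 6),  deviation x̄ - mu_0 = (7.25, 6) - (6, 3) = (1.25, 3).

Step 2 — sample covariance matrix, S[i,j] = (1/(n-1)) · Σ_k (x_{k,i} - mean_i) · (x_{k,j} - mean_j), divisor n-1 = 3:
  S[X_1,X_1] = ((0.75)·(0.75) + (1.75)·(1.75) + (-2.25)·(-2.25) + (-0.25)·(-0.25)) / 3 = 8.75/3 = 2.9167
  S[X_1,X_2] = ((0.75)·(3) + (1.75)·(2) + (-2.25)·(-5) + (-0.25)·(0)) / 3 = 17/3 = 5.6667
  S[X_2,X_2] = ((3)·(3) + (2)·(2) + (-5)·(-5) + (0)·(0)) / 3 = 38/3 = 12.6667
  S = [[2.9167, 5.6667],
 [5.6667, 12.6667]].

Step 3 — invert S. det(S) = 2.9167·12.6667 - (5.6667)² = 4.8333.
  S^{-1} = (1/det) · [[d, -b], [-b, a]] = [[2.6207, -1.1724],
 [-1.1724, 0.6034]].

Step 4 — quadratic form (x̄ - mu_0)^T · S^{-1} · (x̄ - mu_0):
  S^{-1} · (x̄ - mu_0) = (-0.2414, 0.3448),
  (x̄ - mu_0)^T · [...] = (1.25)·(-0.2414) + (3)·(0.3448) = 0.7328.

Step 5 — scale by n: T² = 4 · 0.7328 = 2.931.

T² ≈ 2.931


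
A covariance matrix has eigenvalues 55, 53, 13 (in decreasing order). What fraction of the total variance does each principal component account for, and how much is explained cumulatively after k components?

Step 1 — total variance = trace(Sigma) = Σ λ_i = 55 + 53 + 13 = 121.

Step 2 — fraction explained by component i = λ_i / Σ λ:
  PC1: 55/121 = 0.4545
  PC2: 53/121 = 0.438
  PC3: 13/121 = 0.1074

Step 3 — cumulative fraction after k components = (λ_1 + ... + λ_k) / Σ λ:
  k = 1: 55/121 = 0.4545
  k = 2: (55 + 53)/121 = 108/121 = 0.8926
  k = 3: (55 + 53 + 13)/121 = 121/121 = 1

Summary (fraction, with percent):

explained: PC1 0.4545 (45.45%), PC2 0.438 (43.8%), PC3 0.1074 (10.74%);  cumulative: 0.4545, 0.8926, 1


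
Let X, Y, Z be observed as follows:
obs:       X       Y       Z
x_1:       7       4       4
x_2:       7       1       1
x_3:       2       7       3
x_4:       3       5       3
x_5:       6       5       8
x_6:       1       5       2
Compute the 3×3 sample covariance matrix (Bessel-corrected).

Step 1 — column means:
  mean(X) = (7 + 7 + 2 + 3 + 6 + 1) / 6 = 26/6 = 4.3333
  mean(Y) = (4 + 1 + 7 + 5 + 5 + 5) / 6 = 27/6 = 4.5
  mean(Z) = (4 + 1 + 3 + 3 + 8 + 2) / 6 = 21/6 = 3.5

Step 2 — sample covariance S[i,j] = (1/(n-1)) · Σ_k (x_{k,i} - mean_i) · (x_{k,j} - mean_j), with n-1 = 5.
  S[X,X] = ((2.6667)·(2.6667) + (2.6667)·(2.6667) + (-2.3333)·(-2.3333) + (-1.3333)·(-1.3333) + (1.6667)·(1.6667) + (-3.3333)·(-3.3333)) / 5 = 35.3333/5 = 7.0667
  S[X,Y] = ((2.6667)·(-0.5) + (2.6667)·(-3.5) + (-2.3333)·(2.5) + (-1.3333)·(0.5) + (1.6667)·(0.5) + (-3.3333)·(0.5)) / 5 = -18/5 = -3.6
  S[X,Z] = ((2.6667)·(0.5) + (2.6667)·(-2.5) + (-2.3333)·(-0.5) + (-1.3333)·(-0.5) + (1.6667)·(4.5) + (-3.3333)·(-1.5)) / 5 = 9/5 = 1.8
  S[Y,Y] = ((-0.5)·(-0.5) + (-3.5)·(-3.5) + (2.5)·(2.5) + (0.5)·(0.5) + (0.5)·(0.5) + (0.5)·(0.5)) / 5 = 19.5/5 = 3.9
  S[Y,Z] = ((-0.5)·(0.5) + (-3.5)·(-2.5) + (2.5)·(-0.5) + (0.5)·(-0.5) + (0.5)·(4.5) + (0.5)·(-1.5)) / 5 = 8.5/5 = 1.7
  S[Z,Z] = ((0.5)·(0.5) + (-2.5)·(-2.5) + (-0.5)·(-0.5) + (-0.5)·(-0.5) + (4.5)·(4.5) + (-1.5)·(-1.5)) / 5 = 29.5/5 = 5.9

S is symmetric (S[j,i] = S[i,j]). Assembling:

S = [[7.0667, -3.6, 1.8],
 [-3.6, 3.9, 1.7],
 [1.8, 1.7, 5.9]]


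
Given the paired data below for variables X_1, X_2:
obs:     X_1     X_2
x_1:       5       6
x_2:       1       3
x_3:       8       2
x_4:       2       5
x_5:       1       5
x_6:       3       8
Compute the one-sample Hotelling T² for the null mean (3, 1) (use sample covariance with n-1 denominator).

Step 1 — sample mean vector:
  mean(X_1) = (5 + 1 + 8 + 2 + 1 + 3) / 6 = 20/6 = 3.3333
  mean(X_2) = (6 + 3 + 2 + 5 + 5 + 8) / 6 = 29/6 = 4.8333
  x̄ = (3.3333, 4.8333),  deviation x̄ - mu_0 = (3.3333, 4.8333) - (3, 1) = (0.3333, 3.8333).

Step 2 — sample covariance matrix, S[i,j] = (1/(n-1)) · Σ_k (x_{k,i} - mean_i) · (x_{k,j} - mean_j), divisor n-1 = 5:
  S[X_1,X_1] = ((1.6667)·(1.6667) + (-2.3333)·(-2.3333) + (4.6667)·(4.6667) + (-1.3333)·(-1.3333) + (-2.3333)·(-2.3333) + (-0.3333)·(-0.3333)) / 5 = 37.3333/5 = 7.4667
  S[X_1,X_2] = ((1.6667)·(1.1667) + (-2.3333)·(-1.8333) + (4.6667)·(-2.8333) + (-1.3333)·(0.1667) + (-2.3333)·(0.1667) + (-0.3333)·(3.1667)) / 5 = -8.6667/5 = -1.7333
  S[X_2,X_2] = ((1.1667)·(1.1667) + (-1.8333)·(-1.8333) + (-2.8333)·(-2.8333) + (0.1667)·(0.1667) + (0.1667)·(0.1667) + (3.1667)·(3.1667)) / 5 = 22.8333/5 = 4.5667
  S = [[7.4667, -1.7333],
 [-1.7333, 4.5667]].

Step 3 — invert S. det(S) = 7.4667·4.5667 - (-1.7333)² = 31.0933.
  S^{-1} = (1/det) · [[d, -b], [-b, a]] = [[0.1469, 0.0557],
 [0.0557, 0.2401]].

Step 4 — quadratic form (x̄ - mu_0)^T · S^{-1} · (x̄ - mu_0):
  S^{-1} · (x̄ - mu_0) = (0.2627, 0.9391),
  (x̄ - mu_0)^T · [...] = (0.3333)·(0.2627) + (3.8333)·(0.9391) = 3.6875.

Step 5 — scale by n: T² = 6 · 3.6875 = 22.1248.

T² ≈ 22.1248


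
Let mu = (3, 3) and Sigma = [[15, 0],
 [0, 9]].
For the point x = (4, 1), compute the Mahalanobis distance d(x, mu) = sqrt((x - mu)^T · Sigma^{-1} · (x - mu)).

Step 1 — centre the observation: (x - mu) = (1, -2).

Step 2 — invert Sigma. det(Sigma) = 15·9 - (0)² = 135.
  Sigma^{-1} = (1/det) · [[d, -b], [-b, a]] = [[0.0667, 0],
 [0, 0.1111]].

Step 3 — form the quadratic (x - mu)^T · Sigma^{-1} · (x - mu):
  Sigma^{-1} · (x - mu) = (0.0667, -0.2222).
  (x - mu)^T · [Sigma^{-1} · (x - mu)] = (1)·(0.0667) + (-2)·(-0.2222) = 0.5111.

Step 4 — take square root: d = √(0.5111) ≈ 0.7149.

d(x, mu) = √(0.5111) ≈ 0.7149


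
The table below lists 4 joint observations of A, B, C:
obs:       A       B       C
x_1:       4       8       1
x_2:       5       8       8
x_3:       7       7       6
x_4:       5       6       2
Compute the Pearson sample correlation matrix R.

Step 1 — column means:
  mean(A) = (4 + 5 + 7 + 5) / 4 = 21/4 = 5.25
  mean(B) = (8 + 8 + 7 + 6) / 4 = 29/4 = 7.25
  mean(C) = (1 + 8 + 6 + 2) / 4 = 17/4 = 4.25

Step 2 — sample variances and covariances s[i,j] = (1/(n-1)) · Σ_k (x_{k,i} - mean_i) · (x_{k,j} - mean_j), with n-1 = 3:
  s[A,A] = ((-1.25)·(-1.25) + (-0.25)·(-0.25) + (1.75)·(1.75) + (-0.25)·(-0.25)) / 3 = 4.75/3 = 1.5833
  s[A,B] = ((-1.25)·(0.75) + (-0.25)·(0.75) + (1.75)·(-0.25) + (-0.25)·(-1.25)) / 3 = -1.25/3 = -0.4167
  s[A,C] = ((-1.25)·(-3.25) + (-0.25)·(3.75) + (1.75)·(1.75) + (-0.25)·(-2.25)) / 3 = 6.75/3 = 2.25
  s[B,B] = ((0.75)·(0.75) + (0.75)·(0.75) + (-0.25)·(-0.25) + (-1.25)·(-1.25)) / 3 = 2.75/3 = 0.9167
  s[B,C] = ((0.75)·(-3.25) + (0.75)·(3.75) + (-0.25)·(1.75) + (-1.25)·(-2.25)) / 3 = 2.75/3 = 0.9167
  s[C,C] = ((-3.25)·(-3.25) + (3.75)·(3.75) + (1.75)·(1.75) + (-2.25)·(-2.25)) / 3 = 32.75/3 = 10.9167
  Sample standard deviations s_i = √(s[i,i]):
  s(A) = √(1.5833) = 1.2583
  s(B) = √(0.9167) = 0.9574
  s(C) = √(10.9167) = 3.304

Step 3 — r_{ij} = s_{ij} / (s_i · s_j):
  r[A,A] = 1 (diagonal).
  r[A,B] = -0.4167 / (1.2583 · 0.9574) = -0.4167 / 1.2047 = -0.3459
  r[A,C] = 2.25 / (1.2583 · 3.304) = 2.25 / 4.1575 = 0.5412
  r[B,B] = 1 (diagonal).
  r[B,C] = 0.9167 / (0.9574 · 3.304) = 0.9167 / 3.1634 = 0.2898
  r[C,C] = 1 (diagonal).

R is symmetric with unit diagonal. Assembling:

R = [[1, -0.3459, 0.5412],
 [-0.3459, 1, 0.2898],
 [0.5412, 0.2898, 1]]


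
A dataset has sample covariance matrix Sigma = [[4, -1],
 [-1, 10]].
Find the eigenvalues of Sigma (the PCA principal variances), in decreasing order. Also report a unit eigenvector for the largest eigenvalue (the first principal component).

Step 1 — characteristic polynomial of 2×2 Sigma:
  det(Sigma - λI) = λ² - trace · λ + det = 0.
  trace = 4 + 10 = 14, det = 4·10 - (-1)² = 39.
Step 2 — discriminant:
  Δ = trace² - 4·det = 196 - 156 = 40.
Step 3 — eigenvalues:
  λ = (trace ± √Δ)/2 = (14 ± 6.3246)/2,
  λ_1 = 10.1623,  λ_2 = 3.8377.

Step 4 — unit eigenvector for λ_1: solve (Sigma - λ_1 I)v = 0. First row:
  (4 - 10.1623)·v_x + (-1)·v_y = 0, i.e. (-6.1623)·v_x + (-1)·v_y = 0,
  so v ∝ (b, λ_1 - a) = (-1, 6.1623); multiply by -1 so the first entry is positive: u = (1, -6.1623).
  ||u|| = √((1)² + (-6.1623)²) = √(38.9737) ≈ 6.2429,
  v_1 = u/||u|| ≈ (0.1602, -0.9871) (||v_1|| = 1).

λ_1 = 10.1623,  λ_2 = 3.8377;  v_1 ≈ (0.1602, -0.9871)


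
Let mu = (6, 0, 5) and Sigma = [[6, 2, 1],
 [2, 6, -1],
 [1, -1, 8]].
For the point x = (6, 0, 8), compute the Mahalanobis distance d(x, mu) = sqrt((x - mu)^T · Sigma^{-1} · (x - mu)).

Step 1 — centre the observation: (x - mu) = (0, 0, 3).

Step 2 — invert Sigma (cofactor / det for 3×3, or solve directly):
  Sigma^{-1} = [[0.1958, -0.0708, -0.0333],
 [-0.0708, 0.1958, 0.0333],
 [-0.0333, 0.0333, 0.1333]].

Step 3 — form the quadratic (x - mu)^T · Sigma^{-1} · (x - mu):
  Sigma^{-1} · (x - mu) = (-0.1, 0.1, 0.4).
  (x - mu)^T · [Sigma^{-1} · (x - mu)] = (0)·(-0.1) + (0)·(0.1) + (3)·(0.4) = 1.2.

Step 4 — take square root: d = √(1.2) ≈ 1.0954.

d(x, mu) = √(1.2) ≈ 1.0954


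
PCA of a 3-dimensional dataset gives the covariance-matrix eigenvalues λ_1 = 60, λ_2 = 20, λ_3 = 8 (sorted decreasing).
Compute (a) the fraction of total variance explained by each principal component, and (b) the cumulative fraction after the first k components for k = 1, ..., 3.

Step 1 — total variance = trace(Sigma) = Σ λ_i = 60 + 20 + 8 = 88.

Step 2 — fraction explained by component i = λ_i / Σ λ:
  PC1: 60/88 = 0.6818
  PC2: 20/88 = 0.2273
  PC3: 8/88 = 0.0909

Step 3 — cumulative fraction after k components = (λ_1 + ... + λ_k) / Σ λ:
  k = 1: 60/88 = 0.6818
  k = 2: (60 + 20)/88 = 80/88 = 0.9091
  k = 3: (60 + 20 + 8)/88 = 88/88 = 1

Summary (fraction, with percent):

explained: PC1 0.6818 (68.18%), PC2 0.2273 (22.73%), PC3 0.0909 (9.09%);  cumulative: 0.6818, 0.9091, 1


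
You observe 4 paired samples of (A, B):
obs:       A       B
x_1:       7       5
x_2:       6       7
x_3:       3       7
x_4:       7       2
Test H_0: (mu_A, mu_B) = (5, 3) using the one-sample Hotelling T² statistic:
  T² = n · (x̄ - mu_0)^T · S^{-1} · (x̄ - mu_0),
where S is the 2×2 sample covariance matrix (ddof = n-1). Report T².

Step 1 — sample mean vector:
  mean(A) = (7 + 6 + 3 + 7) / 4 = 23/4 = 5.75
  mean(B) = (5 + 7 + 7 + 2) / 4 = 21/4 = 5.25
  x̄ = (5.75, 5.25),  deviation x̄ - mu_0 = (5.75, 5.25) - (5, 3) = (0.75, 2.25).

Step 2 — sample covariance matrix, S[i,j] = (1/(n-1)) · Σ_k (x_{k,i} - mean_i) · (x_{k,j} - mean_j), divisor n-1 = 3:
  S[A,A] = ((1.25)·(1.25) + (0.25)·(0.25) + (-2.75)·(-2.75) + (1.25)·(1.25)) / 3 = 10.75/3 = 3.5833
  S[A,B] = ((1.25)·(-0.25) + (0.25)·(1.75) + (-2.75)·(1.75) + (1.25)·(-3.25)) / 3 = -8.75/3 = -2.9167
  S[B,B] = ((-0.25)·(-0.25) + (1.75)·(1.75) + (1.75)·(1.75) + (-3.25)·(-3.25)) / 3 = 16.75/3 = 5.5833
  S = [[3.5833, -2.9167],
 [-2.9167, 5.5833]].

Step 3 — invert S. det(S) = 3.5833·5.5833 - (-2.9167)² = 11.5.
  S^{-1} = (1/det) · [[d, -b], [-b, a]] = [[0.4855, 0.2536],
 [0.2536, 0.3116]].

Step 4 — quadratic form (x̄ - mu_0)^T · S^{-1} · (x̄ - mu_0):
  S^{-1} · (x̄ - mu_0) = (0.9348, 0.8913),
  (x̄ - mu_0)^T · [...] = (0.75)·(0.9348) + (2.25)·(0.8913) = 2.7065.

Step 5 — scale by n: T² = 4 · 2.7065 = 10.8261.

T² ≈ 10.8261


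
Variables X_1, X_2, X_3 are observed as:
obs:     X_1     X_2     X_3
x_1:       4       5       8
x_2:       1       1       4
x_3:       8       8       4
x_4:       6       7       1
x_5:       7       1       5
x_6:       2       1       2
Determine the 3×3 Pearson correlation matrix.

Step 1 — column means:
  mean(X_1) = (4 + 1 + 8 + 6 + 7 + 2) / 6 = 28/6 = 4.6667
  mean(X_2) = (5 + 1 + 8 + 7 + 1 + 1) / 6 = 23/6 = 3.8333
  mean(X_3) = (8 + 4 + 4 + 1 + 5 + 2) / 6 = 24/6 = 4

Step 2 — sample variances and covariances s[i,j] = (1/(n-1)) · Σ_k (x_{k,i} - mean_i) · (x_{k,j} - mean_j), with n-1 = 5:
  s[X_1,X_1] = ((-0.6667)·(-0.6667) + (-3.6667)·(-3.6667) + (3.3333)·(3.3333) + (1.3333)·(1.3333) + (2.3333)·(2.3333) + (-2.6667)·(-2.6667)) / 5 = 39.3333/5 = 7.8667
  s[X_1,X_2] = ((-0.6667)·(1.1667) + (-3.6667)·(-2.8333) + (3.3333)·(4.1667) + (1.3333)·(3.1667) + (2.3333)·(-2.8333) + (-2.6667)·(-2.8333)) / 5 = 28.6667/5 = 5.7333
  s[X_1,X_3] = ((-0.6667)·(4) + (-3.6667)·(0) + (3.3333)·(0) + (1.3333)·(-3) + (2.3333)·(1) + (-2.6667)·(-2)) / 5 = 1/5 = 0.2
  s[X_2,X_2] = ((1.1667)·(1.1667) + (-2.8333)·(-2.8333) + (4.1667)·(4.1667) + (3.1667)·(3.1667) + (-2.8333)·(-2.8333) + (-2.8333)·(-2.8333)) / 5 = 52.8333/5 = 10.5667
  s[X_2,X_3] = ((1.1667)·(4) + (-2.8333)·(0) + (4.1667)·(0) + (3.1667)·(-3) + (-2.8333)·(1) + (-2.8333)·(-2)) / 5 = -2/5 = -0.4
  s[X_3,X_3] = ((4)·(4) + (0)·(0) + (0)·(0) + (-3)·(-3) + (1)·(1) + (-2)·(-2)) / 5 = 30/5 = 6
  Sample standard deviations s_i = √(s[i,i]):
  s(X_1) = √(7.8667) = 2.8048
  s(X_2) = √(10.5667) = 3.2506
  s(X_3) = √(6) = 2.4495

Step 3 — r_{ij} = s_{ij} / (s_i · s_j):
  r[X_1,X_1] = 1 (diagonal).
  r[X_1,X_2] = 5.7333 / (2.8048 · 3.2506) = 5.7333 / 9.1173 = 0.6288
  r[X_1,X_3] = 0.2 / (2.8048 · 2.4495) = 0.2 / 6.8702 = 0.0291
  r[X_2,X_2] = 1 (diagonal).
  r[X_2,X_3] = -0.4 / (3.2506 · 2.4495) = -0.4 / 7.9624 = -0.0502
  r[X_3,X_3] = 1 (diagonal).

R is symmetric with unit diagonal. Assembling:

R = [[1, 0.6288, 0.0291],
 [0.6288, 1, -0.0502],
 [0.0291, -0.0502, 1]]


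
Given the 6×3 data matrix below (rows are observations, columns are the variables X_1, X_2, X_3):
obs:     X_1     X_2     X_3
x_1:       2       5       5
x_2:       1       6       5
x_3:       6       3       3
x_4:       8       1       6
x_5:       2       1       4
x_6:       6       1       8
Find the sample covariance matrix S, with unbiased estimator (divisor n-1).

Step 1 — column means:
  mean(X_1) = (2 + 1 + 6 + 8 + 2 + 6) / 6 = 25/6 = 4.1667
  mean(X_2) = (5 + 6 + 3 + 1 + 1 + 1) / 6 = 17/6 = 2.8333
  mean(X_3) = (5 + 5 + 3 + 6 + 4 + 8) / 6 = 31/6 = 5.1667

Step 2 — sample covariance S[i,j] = (1/(n-1)) · Σ_k (x_{k,i} - mean_i) · (x_{k,j} - mean_j), with n-1 = 5.
  S[X_1,X_1] = ((-2.1667)·(-2.1667) + (-3.1667)·(-3.1667) + (1.8333)·(1.8333) + (3.8333)·(3.8333) + (-2.1667)·(-2.1667) + (1.8333)·(1.8333)) / 5 = 40.8333/5 = 8.1667
  S[X_1,X_2] = ((-2.1667)·(2.1667) + (-3.1667)·(3.1667) + (1.8333)·(0.1667) + (3.8333)·(-1.8333) + (-2.1667)·(-1.8333) + (1.8333)·(-1.8333)) / 5 = -20.8333/5 = -4.1667
  S[X_1,X_3] = ((-2.1667)·(-0.1667) + (-3.1667)·(-0.1667) + (1.8333)·(-2.1667) + (3.8333)·(0.8333) + (-2.1667)·(-1.1667) + (1.8333)·(2.8333)) / 5 = 7.8333/5 = 1.5667
  S[X_2,X_2] = ((2.1667)·(2.1667) + (3.1667)·(3.1667) + (0.1667)·(0.1667) + (-1.8333)·(-1.8333) + (-1.8333)·(-1.8333) + (-1.8333)·(-1.8333)) / 5 = 24.8333/5 = 4.9667
  S[X_2,X_3] = ((2.1667)·(-0.1667) + (3.1667)·(-0.1667) + (0.1667)·(-2.1667) + (-1.8333)·(0.8333) + (-1.8333)·(-1.1667) + (-1.8333)·(2.8333)) / 5 = -5.8333/5 = -1.1667
  S[X_3,X_3] = ((-0.1667)·(-0.1667) + (-0.1667)·(-0.1667) + (-2.1667)·(-2.1667) + (0.8333)·(0.8333) + (-1.1667)·(-1.1667) + (2.8333)·(2.8333)) / 5 = 14.8333/5 = 2.9667

S is symmetric (S[j,i] = S[i,j]). Assembling:

S = [[8.1667, -4.1667, 1.5667],
 [-4.1667, 4.9667, -1.1667],
 [1.5667, -1.1667, 2.9667]]


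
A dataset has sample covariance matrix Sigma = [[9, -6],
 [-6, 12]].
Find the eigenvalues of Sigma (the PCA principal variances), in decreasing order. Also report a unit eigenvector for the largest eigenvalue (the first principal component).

Step 1 — characteristic polynomial of 2×2 Sigma:
  det(Sigma - λI) = λ² - trace · λ + det = 0.
  trace = 9 + 12 = 21, det = 9·12 - (-6)² = 72.
Step 2 — discriminant:
  Δ = trace² - 4·det = 441 - 288 = 153.
Step 3 — eigenvalues:
  λ = (trace ± √Δ)/2 = (21 ± 12.3693)/2,
  λ_1 = 16.6847,  λ_2 = 4.3153.

Step 4 — unit eigenvector for λ_1: solve (Sigma - λ_1 I)v = 0. First row:
  (9 - 16.6847)·v_x + (-6)·v_y = 0, i.e. (-7.6847)·v_x + (-6)·v_y = 0,
  so v ∝ (b, λ_1 - a) = (-6, 7.6847); multiply by -1 so the first entry is positive: u = (6, -7.6847).
  ||u|| = √((6)² + (-7.6847)²) = √(95.054) ≈ 9.7496,
  v_1 = u/||u|| ≈ (0.6154, -0.7882) (||v_1|| = 1).

λ_1 = 16.6847,  λ_2 = 4.3153;  v_1 ≈ (0.6154, -0.7882)


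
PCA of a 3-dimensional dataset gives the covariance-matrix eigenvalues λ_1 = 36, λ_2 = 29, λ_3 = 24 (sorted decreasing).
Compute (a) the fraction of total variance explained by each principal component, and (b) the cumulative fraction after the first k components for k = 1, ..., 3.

Step 1 — total variance = trace(Sigma) = Σ λ_i = 36 + 29 + 24 = 89.

Step 2 — fraction explained by component i = λ_i / Σ λ:
  PC1: 36/89 = 0.4045
  PC2: 29/89 = 0.3258
  PC3: 24/89 = 0.2697

Step 3 — cumulative fraction after k components = (λ_1 + ... + λ_k) / Σ λ:
  k = 1: 36/89 = 0.4045
  k = 2: (36 + 29)/89 = 65/89 = 0.7303
  k = 3: (36 + 29 + 24)/89 = 89/89 = 1

Summary (fraction, with percent):

explained: PC1 0.4045 (40.45%), PC2 0.3258 (32.58%), PC3 0.2697 (26.97%);  cumulative: 0.4045, 0.7303, 1


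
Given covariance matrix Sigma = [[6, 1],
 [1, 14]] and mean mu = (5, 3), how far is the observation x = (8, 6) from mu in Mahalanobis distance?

Step 1 — centre the observation: (x - mu) = (3, 3).

Step 2 — invert Sigma. det(Sigma) = 6·14 - (1)² = 83.
  Sigma^{-1} = (1/det) · [[d, -b], [-b, a]] = [[0.1687, -0.012],
 [-0.012, 0.0723]].

Step 3 — form the quadratic (x - mu)^T · Sigma^{-1} · (x - mu):
  Sigma^{-1} · (x - mu) = (0.4699, 0.1807).
  (x - mu)^T · [Sigma^{-1} · (x - mu)] = (3)·(0.4699) + (3)·(0.1807) = 1.9518.

Step 4 — take square root: d = √(1.9518) ≈ 1.3971.

d(x, mu) = √(1.9518) ≈ 1.3971


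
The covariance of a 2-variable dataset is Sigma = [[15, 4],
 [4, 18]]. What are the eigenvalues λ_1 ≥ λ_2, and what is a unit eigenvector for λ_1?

Step 1 — characteristic polynomial of 2×2 Sigma:
  det(Sigma - λI) = λ² - trace · λ + det = 0.
  trace = 15 + 18 = 33, det = 15·18 - (4)² = 254.
Step 2 — discriminant:
  Δ = trace² - 4·det = 1089 - 1016 = 73.
Step 3 — eigenvalues:
  λ = (trace ± √Δ)/2 = (33 ± 8.544)/2,
  λ_1 = 20.772,  λ_2 = 12.228.

Step 4 — unit eigenvector for λ_1: solve (Sigma - λ_1 I)v = 0. First row:
  (15 - 20.772)·v_x + (4)·v_y = 0, i.e. (-5.772)·v_x + (4)·v_y = 0,
  so v ∝ (b, λ_1 - a) = (4, 5.772) = u.
  ||u|| = √((4)² + (5.772)²) = √(49.316) ≈ 7.0225,
  v_1 = u/||u|| ≈ (0.5696, 0.8219) (||v_1|| = 1).

λ_1 = 20.772,  λ_2 = 12.228;  v_1 ≈ (0.5696, 0.8219)


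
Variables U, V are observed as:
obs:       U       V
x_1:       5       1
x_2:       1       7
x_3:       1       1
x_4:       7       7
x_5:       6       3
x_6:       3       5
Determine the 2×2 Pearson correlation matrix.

Step 1 — column means:
  mean(U) = (5 + 1 + 1 + 7 + 6 + 3) / 6 = 23/6 = 3.8333
  mean(V) = (1 + 7 + 1 + 7 + 3 + 5) / 6 = 24/6 = 4

Step 2 — sample variances and covariances s[i,j] = (1/(n-1)) · Σ_k (x_{k,i} - mean_i) · (x_{k,j} - mean_j), with n-1 = 5:
  s[U,U] = ((1.1667)·(1.1667) + (-2.8333)·(-2.8333) + (-2.8333)·(-2.8333) + (3.1667)·(3.1667) + (2.1667)·(2.1667) + (-0.8333)·(-0.8333)) / 5 = 32.8333/5 = 6.5667
  s[U,V] = ((1.1667)·(-3) + (-2.8333)·(3) + (-2.8333)·(-3) + (3.1667)·(3) + (2.1667)·(-1) + (-0.8333)·(1)) / 5 = 3/5 = 0.6
  s[V,V] = ((-3)·(-3) + (3)·(3) + (-3)·(-3) + (3)·(3) + (-1)·(-1) + (1)·(1)) / 5 = 38/5 = 7.6
  Sample standard deviations s_i = √(s[i,i]):
  s(U) = √(6.5667) = 2.5626
  s(V) = √(7.6) = 2.7568

Step 3 — r_{ij} = s_{ij} / (s_i · s_j):
  r[U,U] = 1 (diagonal).
  r[U,V] = 0.6 / (2.5626 · 2.7568) = 0.6 / 7.0645 = 0.0849
  r[V,V] = 1 (diagonal).

R is symmetric with unit diagonal. Assembling:

R = [[1, 0.0849],
 [0.0849, 1]]


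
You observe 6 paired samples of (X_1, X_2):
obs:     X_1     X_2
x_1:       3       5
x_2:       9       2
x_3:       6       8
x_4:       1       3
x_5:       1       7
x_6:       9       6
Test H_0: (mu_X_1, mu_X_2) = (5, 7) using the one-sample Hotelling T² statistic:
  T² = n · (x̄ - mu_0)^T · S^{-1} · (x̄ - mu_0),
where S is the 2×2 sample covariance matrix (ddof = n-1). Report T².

Step 1 — sample mean vector:
  mean(X_1) = (3 + 9 + 6 + 1 + 1 + 9) / 6 = 29/6 = 4.8333
  mean(X_2) = (5 + 2 + 8 + 3 + 7 + 6) / 6 = 31/6 = 5.1667
  x̄ = (4.8333, 5.1667),  deviation x̄ - mu_0 = (4.8333, 5.1667) - (5, 7) = (-0.1667, -1.8333).

Step 2 — sample covariance matrix, S[i,j] = (1/(n-1)) · Σ_k (x_{k,i} - mean_i) · (x_{k,j} - mean_j), divisor n-1 = 5:
  S[X_1,X_1] = ((-1.8333)·(-1.8333) + (4.1667)·(4.1667) + (1.1667)·(1.1667) + (-3.8333)·(-3.8333) + (-3.8333)·(-3.8333) + (4.1667)·(4.1667)) / 5 = 68.8333/5 = 13.7667
  S[X_1,X_2] = ((-1.8333)·(-0.1667) + (4.1667)·(-3.1667) + (1.1667)·(2.8333) + (-3.8333)·(-2.1667) + (-3.8333)·(1.8333) + (4.1667)·(0.8333)) / 5 = -4.8333/5 = -0.9667
  S[X_2,X_2] = ((-0.1667)·(-0.1667) + (-3.1667)·(-3.1667) + (2.8333)·(2.8333) + (-2.1667)·(-2.1667) + (1.8333)·(1.8333) + (0.8333)·(0.8333)) / 5 = 26.8333/5 = 5.3667
  S = [[13.7667, -0.9667],
 [-0.9667, 5.3667]].

Step 3 — invert S. det(S) = 13.7667·5.3667 - (-0.9667)² = 72.9467.
  S^{-1} = (1/det) · [[d, -b], [-b, a]] = [[0.0736, 0.0133],
 [0.0133, 0.1887]].

Step 4 — quadratic form (x̄ - mu_0)^T · S^{-1} · (x̄ - mu_0):
  S^{-1} · (x̄ - mu_0) = (-0.0366, -0.3482),
  (x̄ - mu_0)^T · [...] = (-0.1667)·(-0.0366) + (-1.8333)·(-0.3482) = 0.6445.

Step 5 — scale by n: T² = 6 · 0.6445 = 3.8668.

T² ≈ 3.8668


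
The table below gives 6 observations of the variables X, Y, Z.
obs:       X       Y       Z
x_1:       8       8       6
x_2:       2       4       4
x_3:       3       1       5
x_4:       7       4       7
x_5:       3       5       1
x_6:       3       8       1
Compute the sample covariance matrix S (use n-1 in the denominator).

Step 1 — column means:
  mean(X) = (8 + 2 + 3 + 7 + 3 + 3) / 6 = 26/6 = 4.3333
  mean(Y) = (8 + 4 + 1 + 4 + 5 + 8) / 6 = 30/6 = 5
  mean(Z) = (6 + 4 + 5 + 7 + 1 + 1) / 6 = 24/6 = 4

Step 2 — sample covariance S[i,j] = (1/(n-1)) · Σ_k (x_{k,i} - mean_i) · (x_{k,j} - mean_j), with n-1 = 5.
  S[X,X] = ((3.6667)·(3.6667) + (-2.3333)·(-2.3333) + (-1.3333)·(-1.3333) + (2.6667)·(2.6667) + (-1.3333)·(-1.3333) + (-1.3333)·(-1.3333)) / 5 = 31.3333/5 = 6.2667
  S[X,Y] = ((3.6667)·(3) + (-2.3333)·(-1) + (-1.3333)·(-4) + (2.6667)·(-1) + (-1.3333)·(0) + (-1.3333)·(3)) / 5 = 12/5 = 2.4
  S[X,Z] = ((3.6667)·(2) + (-2.3333)·(0) + (-1.3333)·(1) + (2.6667)·(3) + (-1.3333)·(-3) + (-1.3333)·(-3)) / 5 = 22/5 = 4.4
  S[Y,Y] = ((3)·(3) + (-1)·(-1) + (-4)·(-4) + (-1)·(-1) + (0)·(0) + (3)·(3)) / 5 = 36/5 = 7.2
  S[Y,Z] = ((3)·(2) + (-1)·(0) + (-4)·(1) + (-1)·(3) + (0)·(-3) + (3)·(-3)) / 5 = -10/5 = -2
  S[Z,Z] = ((2)·(2) + (0)·(0) + (1)·(1) + (3)·(3) + (-3)·(-3) + (-3)·(-3)) / 5 = 32/5 = 6.4

S is symmetric (S[j,i] = S[i,j]). Assembling:

S = [[6.2667, 2.4, 4.4],
 [2.4, 7.2, -2],
 [4.4, -2, 6.4]]


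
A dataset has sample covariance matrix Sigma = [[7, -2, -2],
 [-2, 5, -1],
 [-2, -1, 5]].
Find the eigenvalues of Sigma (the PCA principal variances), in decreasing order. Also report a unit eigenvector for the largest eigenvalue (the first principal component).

Step 1 — characteristic polynomial p(λ) = det(λI - Sigma) = λ³ - tr·λ² + c_1·λ - det, where tr = trace, c_1 = sum of the principal 2×2 minors, det = det(Sigma):
  tr = 7 + 5 + 5 = 17,
  c_1 = (7·5 - (-2)²) + (7·5 - (-2)²) + (5·5 - (-1)²) = 31 + 31 + 24 = 86,
  det = 7·(5·5 - (-1)²) - (-2)·((-2)·5 - (-1)·(-2)) + (-2)·((-2)·(-1) - 5·(-2)) = 7·(24) - (-2)·(-12) + (-2)·(12) = 120.
  So p(λ) = λ³ - 17λ² + 86λ - 120.
Step 2 — look for an integer root (rational root theorem: any rational root is an integer divisor of 120). Testing λ = 6:
  p(6) = 216 - 612 + 516 - 120 = 0  ✓
  Dividing out (λ - 6): p(λ) = (λ - 6)(λ² - 11λ + 20).
Step 3 — remaining eigenvalues from the quadratic λ² - 11λ + 20 = 0:
  Δ = 11² - 4·20 = 121 - 80 = 41,  λ = (11 ± √41)/2 = (11 ± 6.4031)/2 ≈ 8.7016 or 2.2984.
  Sorted: λ_1 = 8.7016,  λ_2 = 6,  λ_3 = 2.2984  (check: sum = 17 = tr ✓).

Step 4 — unit eigenvector for λ_1 ≈ 8.7016: v spans the null space of (Sigma - λ_1 I), whose rows are
  r_1 = (-1.7016, -2, -2),  r_2 = (-2, -3.7016, -1),  r_3 = (-2, -1, -3.7016).
  v is orthogonal to every row, so take v ∝ r_1 × r_2 = ((-2)·(-1) - (-2)·(-3.7016), (-2)·(-2) - (-1.7016)·(-1), (-1.7016)·(-3.7016) - (-2)·(-2)) ≈ (-5.4031, 2.2984, 2.2984).
  Rescale (multiply by -1 so the first nonzero entry is positive): u = (5.4031, -2.2984, -2.2984).
  ||u|| = √((5.4031)² + (-2.2984)² + (-2.2984)²) = √(39.7594) ≈ 6.3055,  v_1 = u/||u|| ≈ (0.8569, -0.3645, -0.3645) (||v_1|| = 1).

λ_1 = 8.7016,  λ_2 = 6,  λ_3 = 2.2984;  v_1 ≈ (0.8569, -0.3645, -0.3645)


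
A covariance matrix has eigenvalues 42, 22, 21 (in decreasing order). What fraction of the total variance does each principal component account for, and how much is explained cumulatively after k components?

Step 1 — total variance = trace(Sigma) = Σ λ_i = 42 + 22 + 21 = 85.

Step 2 — fraction explained by component i = λ_i / Σ λ:
  PC1: 42/85 = 0.4941
  PC2: 22/85 = 0.2588
  PC3: 21/85 = 0.2471

Step 3 — cumulative fraction after k components = (λ_1 + ... + λ_k) / Σ λ:
  k = 1: 42/85 = 0.4941
  k = 2: (42 + 22)/85 = 64/85 = 0.7529
  k = 3: (42 + 22 + 21)/85 = 85/85 = 1

Summary (fraction, with percent):

explained: PC1 0.4941 (49.41%), PC2 0.2588 (25.88%), PC3 0.2471 (24.71%);  cumulative: 0.4941, 0.7529, 1


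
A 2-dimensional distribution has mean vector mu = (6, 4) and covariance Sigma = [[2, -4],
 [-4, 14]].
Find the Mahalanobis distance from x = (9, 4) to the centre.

Step 1 — centre the observation: (x - mu) = (3, 0).

Step 2 — invert Sigma. det(Sigma) = 2·14 - (-4)² = 12.
  Sigma^{-1} = (1/det) · [[d, -b], [-b, a]] = [[1.1667, 0.3333],
 [0.3333, 0.1667]].

Step 3 — form the quadratic (x - mu)^T · Sigma^{-1} · (x - mu):
  Sigma^{-1} · (x - mu) = (3.5, 1).
  (x - mu)^T · [Sigma^{-1} · (x - mu)] = (3)·(3.5) + (0)·(1) = 10.5.

Step 4 — take square root: d = √(10.5) ≈ 3.2404.

d(x, mu) = √(10.5) ≈ 3.2404


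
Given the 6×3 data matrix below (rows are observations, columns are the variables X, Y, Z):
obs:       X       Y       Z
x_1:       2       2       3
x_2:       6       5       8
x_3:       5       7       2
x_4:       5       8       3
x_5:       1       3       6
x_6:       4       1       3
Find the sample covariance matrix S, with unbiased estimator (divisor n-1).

Step 1 — column means:
  mean(X) = (2 + 6 + 5 + 5 + 1 + 4) / 6 = 23/6 = 3.8333
  mean(Y) = (2 + 5 + 7 + 8 + 3 + 1) / 6 = 26/6 = 4.3333
  mean(Z) = (3 + 8 + 2 + 3 + 6 + 3) / 6 = 25/6 = 4.1667

Step 2 — sample covariance S[i,j] = (1/(n-1)) · Σ_k (x_{k,i} - mean_i) · (x_{k,j} - mean_j), with n-1 = 5.
  S[X,X] = ((-1.8333)·(-1.8333) + (2.1667)·(2.1667) + (1.1667)·(1.1667) + (1.1667)·(1.1667) + (-2.8333)·(-2.8333) + (0.1667)·(0.1667)) / 5 = 18.8333/5 = 3.7667
  S[X,Y] = ((-1.8333)·(-2.3333) + (2.1667)·(0.6667) + (1.1667)·(2.6667) + (1.1667)·(3.6667) + (-2.8333)·(-1.3333) + (0.1667)·(-3.3333)) / 5 = 16.3333/5 = 3.2667
  S[X,Z] = ((-1.8333)·(-1.1667) + (2.1667)·(3.8333) + (1.1667)·(-2.1667) + (1.1667)·(-1.1667) + (-2.8333)·(1.8333) + (0.1667)·(-1.1667)) / 5 = 1.1667/5 = 0.2333
  S[Y,Y] = ((-2.3333)·(-2.3333) + (0.6667)·(0.6667) + (2.6667)·(2.6667) + (3.6667)·(3.6667) + (-1.3333)·(-1.3333) + (-3.3333)·(-3.3333)) / 5 = 39.3333/5 = 7.8667
  S[Y,Z] = ((-2.3333)·(-1.1667) + (0.6667)·(3.8333) + (2.6667)·(-2.1667) + (3.6667)·(-1.1667) + (-1.3333)·(1.8333) + (-3.3333)·(-1.1667)) / 5 = -3.3333/5 = -0.6667
  S[Z,Z] = ((-1.1667)·(-1.1667) + (3.8333)·(3.8333) + (-2.1667)·(-2.1667) + (-1.1667)·(-1.1667) + (1.8333)·(1.8333) + (-1.1667)·(-1.1667)) / 5 = 26.8333/5 = 5.3667

S is symmetric (S[j,i] = S[i,j]). Assembling:

S = [[3.7667, 3.2667, 0.2333],
 [3.2667, 7.8667, -0.6667],
 [0.2333, -0.6667, 5.3667]]


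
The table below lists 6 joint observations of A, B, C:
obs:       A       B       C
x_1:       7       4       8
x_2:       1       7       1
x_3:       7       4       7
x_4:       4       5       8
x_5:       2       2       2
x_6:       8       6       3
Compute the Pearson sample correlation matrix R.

Step 1 — column means:
  mean(A) = (7 + 1 + 7 + 4 + 2 + 8) / 6 = 29/6 = 4.8333
  mean(B) = (4 + 7 + 4 + 5 + 2 + 6) / 6 = 28/6 = 4.6667
  mean(C) = (8 + 1 + 7 + 8 + 2 + 3) / 6 = 29/6 = 4.8333

Step 2 — sample variances and covariances s[i,j] = (1/(n-1)) · Σ_k (x_{k,i} - mean_i) · (x_{k,j} - mean_j), with n-1 = 5:
  s[A,A] = ((2.1667)·(2.1667) + (-3.8333)·(-3.8333) + (2.1667)·(2.1667) + (-0.8333)·(-0.8333) + (-2.8333)·(-2.8333) + (3.1667)·(3.1667)) / 5 = 42.8333/5 = 8.5667
  s[A,B] = ((2.1667)·(-0.6667) + (-3.8333)·(2.3333) + (2.1667)·(-0.6667) + (-0.8333)·(0.3333) + (-2.8333)·(-2.6667) + (3.1667)·(1.3333)) / 5 = -0.3333/5 = -0.0667
  s[A,C] = ((2.1667)·(3.1667) + (-3.8333)·(-3.8333) + (2.1667)·(2.1667) + (-0.8333)·(3.1667) + (-2.8333)·(-2.8333) + (3.1667)·(-1.8333)) / 5 = 25.8333/5 = 5.1667
  s[B,B] = ((-0.6667)·(-0.6667) + (2.3333)·(2.3333) + (-0.6667)·(-0.6667) + (0.3333)·(0.3333) + (-2.6667)·(-2.6667) + (1.3333)·(1.3333)) / 5 = 15.3333/5 = 3.0667
  s[B,C] = ((-0.6667)·(3.1667) + (2.3333)·(-3.8333) + (-0.6667)·(2.1667) + (0.3333)·(3.1667) + (-2.6667)·(-2.8333) + (1.3333)·(-1.8333)) / 5 = -6.3333/5 = -1.2667
  s[C,C] = ((3.1667)·(3.1667) + (-3.8333)·(-3.8333) + (2.1667)·(2.1667) + (3.1667)·(3.1667) + (-2.8333)·(-2.8333) + (-1.8333)·(-1.8333)) / 5 = 50.8333/5 = 10.1667
  Sample standard deviations s_i = √(s[i,i]):
  s(A) = √(8.5667) = 2.9269
  s(B) = √(3.0667) = 1.7512
  s(C) = √(10.1667) = 3.1885

Step 3 — r_{ij} = s_{ij} / (s_i · s_j):
  r[A,A] = 1 (diagonal).
  r[A,B] = -0.0667 / (2.9269 · 1.7512) = -0.0667 / 5.1255 = -0.013
  r[A,C] = 5.1667 / (2.9269 · 3.1885) = 5.1667 / 9.3324 = 0.5536
  r[B,B] = 1 (diagonal).
  r[B,C] = -1.2667 / (1.7512 · 3.1885) = -1.2667 / 5.5837 = -0.2269
  r[C,C] = 1 (diagonal).

R is symmetric with unit diagonal. Assembling:

R = [[1, -0.013, 0.5536],
 [-0.013, 1, -0.2269],
 [0.5536, -0.2269, 1]]


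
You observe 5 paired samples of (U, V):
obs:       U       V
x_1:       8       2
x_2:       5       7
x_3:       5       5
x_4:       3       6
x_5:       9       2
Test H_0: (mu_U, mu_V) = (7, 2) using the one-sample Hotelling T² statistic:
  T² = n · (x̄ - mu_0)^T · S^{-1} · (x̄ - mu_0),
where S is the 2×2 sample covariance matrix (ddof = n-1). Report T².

Step 1 — sample mean vector:
  mean(U) = (8 + 5 + 5 + 3 + 9) / 5 = 30/5 = 6
  mean(V) = (2 + 7 + 5 + 6 + 2) / 5 = 22/5 = 4.4
  x̄ = (6, 4.4),  deviation x̄ - mu_0 = (6, 4.4) - (7, 2) = (-1, 2.4).

Step 2 — sample covariance matrix, S[i,j] = (1/(n-1)) · Σ_k (x_{k,i} - mean_i) · (x_{k,j} - mean_j), divisor n-1 = 4:
  S[U,U] = ((2)·(2) + (-1)·(-1) + (-1)·(-1) + (-3)·(-3) + (3)·(3)) / 4 = 24/4 = 6
  S[U,V] = ((2)·(-2.4) + (-1)·(2.6) + (-1)·(0.6) + (-3)·(1.6) + (3)·(-2.4)) / 4 = -20/4 = -5
  S[V,V] = ((-2.4)·(-2.4) + (2.6)·(2.6) + (0.6)·(0.6) + (1.6)·(1.6) + (-2.4)·(-2.4)) / 4 = 21.2/4 = 5.3
  S = [[6, -5],
 [-5, 5.3]].

Step 3 — invert S. det(S) = 6·5.3 - (-5)² = 6.8.
  S^{-1} = (1/det) · [[d, -b], [-b, a]] = [[0.7794, 0.7353],
 [0.7353, 0.8824]].

Step 4 — quadratic form (x̄ - mu_0)^T · S^{-1} · (x̄ - mu_0):
  S^{-1} · (x̄ - mu_0) = (0.9853, 1.3824),
  (x̄ - mu_0)^T · [...] = (-1)·(0.9853) + (2.4)·(1.3824) = 2.3324.

Step 5 — scale by n: T² = 5 · 2.3324 = 11.6618.

T² ≈ 11.6618


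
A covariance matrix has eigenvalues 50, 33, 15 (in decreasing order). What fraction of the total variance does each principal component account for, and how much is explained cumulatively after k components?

Step 1 — total variance = trace(Sigma) = Σ λ_i = 50 + 33 + 15 = 98.

Step 2 — fraction explained by component i = λ_i / Σ λ:
  PC1: 50/98 = 0.5102
  PC2: 33/98 = 0.3367
  PC3: 15/98 = 0.1531

Step 3 — cumulative fraction after k components = (λ_1 + ... + λ_k) / Σ λ:
  k = 1: 50/98 = 0.5102
  k = 2: (50 + 33)/98 = 83/98 = 0.8469
  k = 3: (50 + 33 + 15)/98 = 98/98 = 1

Summary (fraction, with percent):

explained: PC1 0.5102 (51.02%), PC2 0.3367 (33.67%), PC3 0.1531 (15.31%);  cumulative: 0.5102, 0.8469, 1


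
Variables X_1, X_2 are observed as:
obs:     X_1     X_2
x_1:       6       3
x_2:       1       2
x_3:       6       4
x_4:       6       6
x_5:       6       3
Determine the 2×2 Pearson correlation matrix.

Step 1 — column means:
  mean(X_1) = (6 + 1 + 6 + 6 + 6) / 5 = 25/5 = 5
  mean(X_2) = (3 + 2 + 4 + 6 + 3) / 5 = 18/5 = 3.6

Step 2 — sample variances and covariances s[i,j] = (1/(n-1)) · Σ_k (x_{k,i} - mean_i) · (x_{k,j} - mean_j), with n-1 = 4:
  s[X_1,X_1] = ((1)·(1) + (-4)·(-4) + (1)·(1) + (1)·(1) + (1)·(1)) / 4 = 20/4 = 5
  s[X_1,X_2] = ((1)·(-0.6) + (-4)·(-1.6) + (1)·(0.4) + (1)·(2.4) + (1)·(-0.6)) / 4 = 8/4 = 2
  s[X_2,X_2] = ((-0.6)·(-0.6) + (-1.6)·(-1.6) + (0.4)·(0.4) + (2.4)·(2.4) + (-0.6)·(-0.6)) / 4 = 9.2/4 = 2.3
  Sample standard deviations s_i = √(s[i,i]):
  s(X_1) = √(5) = 2.2361
  s(X_2) = √(2.3) = 1.5166

Step 3 — r_{ij} = s_{ij} / (s_i · s_j):
  r[X_1,X_1] = 1 (diagonal).
  r[X_1,X_2] = 2 / (2.2361 · 1.5166) = 2 / 3.3912 = 0.5898
  r[X_2,X_2] = 1 (diagonal).

R is symmetric with unit diagonal. Assembling:

R = [[1, 0.5898],
 [0.5898, 1]]


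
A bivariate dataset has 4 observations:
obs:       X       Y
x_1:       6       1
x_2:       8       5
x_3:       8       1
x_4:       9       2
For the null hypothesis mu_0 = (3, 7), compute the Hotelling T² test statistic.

Step 1 — sample mean vector:
  mean(X) = (6 + 8 + 8 + 9) / 4 = 31/4 = 7.75
  mean(Y) = (1 + 5 + 1 + 2) / 4 = 9/4 = 2.25
  x̄ = (7.75, 2.25),  deviation x̄ - mu_0 = (7.75, 2.25) - (3, 7) = (4.75, -4.75).

Step 2 — sample covariance matrix, S[i,j] = (1/(n-1)) · Σ_k (x_{k,i} - mean_i) · (x_{k,j} - mean_j), divisor n-1 = 3:
  S[X,X] = ((-1.75)·(-1.75) + (0.25)·(0.25) + (0.25)·(0.25) + (1.25)·(1.25)) / 3 = 4.75/3 = 1.5833
  S[X,Y] = ((-1.75)·(-1.25) + (0.25)·(2.75) + (0.25)·(-1.25) + (1.25)·(-0.25)) / 3 = 2.25/3 = 0.75
  S[Y,Y] = ((-1.25)·(-1.25) + (2.75)·(2.75) + (-1.25)·(-1.25) + (-0.25)·(-0.25)) / 3 = 10.75/3 = 3.5833
  S = [[1.5833, 0.75],
 [0.75, 3.5833]].

Step 3 — invert S. det(S) = 1.5833·3.5833 - (0.75)² = 5.1111.
  S^{-1} = (1/det) · [[d, -b], [-b, a]] = [[0.7011, -0.1467],
 [-0.1467, 0.3098]].

Step 4 — quadratic form (x̄ - mu_0)^T · S^{-1} · (x̄ - mu_0):
  S^{-1} · (x̄ - mu_0) = (4.0272, -2.1685),
  (x̄ - mu_0)^T · [...] = (4.75)·(4.0272) + (-4.75)·(-2.1685) = 29.4293.

Step 5 — scale by n: T² = 4 · 29.4293 = 117.7174.

T² ≈ 117.7174


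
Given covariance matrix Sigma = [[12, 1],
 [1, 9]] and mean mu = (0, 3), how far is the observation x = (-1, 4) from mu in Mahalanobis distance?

Step 1 — centre the observation: (x - mu) = (-1, 1).

Step 2 — invert Sigma. det(Sigma) = 12·9 - (1)² = 107.
  Sigma^{-1} = (1/det) · [[d, -b], [-b, a]] = [[0.0841, -0.0093],
 [-0.0093, 0.1121]].

Step 3 — form the quadratic (x - mu)^T · Sigma^{-1} · (x - mu):
  Sigma^{-1} · (x - mu) = (-0.0935, 0.1215).
  (x - mu)^T · [Sigma^{-1} · (x - mu)] = (-1)·(-0.0935) + (1)·(0.1215) = 0.215.

Step 4 — take square root: d = √(0.215) ≈ 0.4636.

d(x, mu) = √(0.215) ≈ 0.4636


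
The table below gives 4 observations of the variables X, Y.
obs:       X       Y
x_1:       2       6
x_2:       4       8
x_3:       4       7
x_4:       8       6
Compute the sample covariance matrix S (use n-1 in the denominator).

Step 1 — column means:
  mean(X) = (2 + 4 + 4 + 8) / 4 = 18/4 = 4.5
  mean(Y) = (6 + 8 + 7 + 6) / 4 = 27/4 = 6.75

Step 2 — sample covariance S[i,j] = (1/(n-1)) · Σ_k (x_{k,i} - mean_i) · (x_{k,j} - mean_j), with n-1 = 3.
  S[X,X] = ((-2.5)·(-2.5) + (-0.5)·(-0.5) + (-0.5)·(-0.5) + (3.5)·(3.5)) / 3 = 19/3 = 6.3333
  S[X,Y] = ((-2.5)·(-0.75) + (-0.5)·(1.25) + (-0.5)·(0.25) + (3.5)·(-0.75)) / 3 = -1.5/3 = -0.5
  S[Y,Y] = ((-0.75)·(-0.75) + (1.25)·(1.25) + (0.25)·(0.25) + (-0.75)·(-0.75)) / 3 = 2.75/3 = 0.9167

S is symmetric (S[j,i] = S[i,j]). Assembling:

S = [[6.3333, -0.5],
 [-0.5, 0.9167]]


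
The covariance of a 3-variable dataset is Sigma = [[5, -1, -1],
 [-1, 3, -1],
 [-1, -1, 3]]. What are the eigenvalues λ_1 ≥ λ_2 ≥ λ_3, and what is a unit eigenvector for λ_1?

Step 1 — characteristic polynomial p(λ) = det(λI - Sigma) = λ³ - tr·λ² + c_1·λ - det, where tr = trace, c_1 = sum of the principal 2×2 minors, det = det(Sigma):
  tr = 5 + 3 + 3 = 11,
  c_1 = (5·3 - (-1)²) + (5·3 - (-1)²) + (3·3 - (-1)²) = 14 + 14 + 8 = 36,
  det = 5·(3·3 - (-1)²) - (-1)·((-1)·3 - (-1)·(-1)) + (-1)·((-1)·(-1) - 3·(-1)) = 5·(8) - (-1)·(-4) + (-1)·(4) = 32.
  So p(λ) = λ³ - 11λ² + 36λ - 32.
Step 2 — look for an integer root (rational root theorem: any rational root is an integer divisor of 32). Testing λ = 4:
  p(4) = 64 - 176 + 144 - 32 = 0  ✓
  Dividing out (λ - 4): p(λ) = (λ - 4)(λ² - 7λ + 8).
Step 3 — remaining eigenvalues from the quadratic λ² - 7λ + 8 = 0:
  Δ = 7² - 4·8 = 49 - 32 = 17,  λ = (7 ± √17)/2 = (7 ± 4.1231)/2 ≈ 5.5616 or 1.4384.
  Sorted: λ_1 = 5.5616,  λ_2 = 4,  λ_3 = 1.4384  (check: sum = 11 = tr ✓).

Step 4 — unit eigenvector for λ_1 ≈ 5.5616: v spans the null space of (Sigma - λ_1 I), whose rows are
  r_1 = (-0.5616, -1, -1),  r_2 = (-1, -2.5616, -1),  r_3 = (-1, -1, -2.5616).
  v is orthogonal to every row, so take v ∝ r_1 × r_2 = ((-1)·(-1) - (-1)·(-2.5616), (-1)·(-1) - (-0.5616)·(-1), (-0.5616)·(-2.5616) - (-1)·(-1)) ≈ (-1.5616, 0.4384, 0.4384).
  Rescale (multiply by -1 so the first nonzero entry is positive): u = (1.5616, -0.4384, -0.4384).
  ||u|| = √((1.5616)² + (-0.4384)² + (-0.4384)²) = √(2.8229) ≈ 1.6802,  v_1 = u/||u|| ≈ (0.9294, -0.261, -0.261) (||v_1|| = 1).

λ_1 = 5.5616,  λ_2 = 4,  λ_3 = 1.4384;  v_1 ≈ (0.9294, -0.261, -0.261)


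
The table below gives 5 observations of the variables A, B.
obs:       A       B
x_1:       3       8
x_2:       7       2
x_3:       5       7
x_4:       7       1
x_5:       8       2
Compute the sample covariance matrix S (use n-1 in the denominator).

Step 1 — column means:
  mean(A) = (3 + 7 + 5 + 7 + 8) / 5 = 30/5 = 6
  mean(B) = (8 + 2 + 7 + 1 + 2) / 5 = 20/5 = 4

Step 2 — sample covariance S[i,j] = (1/(n-1)) · Σ_k (x_{k,i} - mean_i) · (x_{k,j} - mean_j), with n-1 = 4.
  S[A,A] = ((-3)·(-3) + (1)·(1) + (-1)·(-1) + (1)·(1) + (2)·(2)) / 4 = 16/4 = 4
  S[A,B] = ((-3)·(4) + (1)·(-2) + (-1)·(3) + (1)·(-3) + (2)·(-2)) / 4 = -24/4 = -6
  S[B,B] = ((4)·(4) + (-2)·(-2) + (3)·(3) + (-3)·(-3) + (-2)·(-2)) / 4 = 42/4 = 10.5

S is symmetric (S[j,i] = S[i,j]). Assembling:

S = [[4, -6],
 [-6, 10.5]]


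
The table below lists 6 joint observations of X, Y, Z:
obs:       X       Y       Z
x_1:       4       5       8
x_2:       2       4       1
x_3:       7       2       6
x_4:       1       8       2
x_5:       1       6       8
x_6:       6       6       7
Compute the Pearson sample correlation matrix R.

Step 1 — column means:
  mean(X) = (4 + 2 + 7 + 1 + 1 + 6) / 6 = 21/6 = 3.5
  mean(Y) = (5 + 4 + 2 + 8 + 6 + 6) / 6 = 31/6 = 5.1667
  mean(Z) = (8 + 1 + 6 + 2 + 8 + 7) / 6 = 32/6 = 5.3333

Step 2 — sample variances and covariances s[i,j] = (1/(n-1)) · Σ_k (x_{k,i} - mean_i) · (x_{k,j} - mean_j), with n-1 = 5:
  s[X,X] = ((0.5)·(0.5) + (-1.5)·(-1.5) + (3.5)·(3.5) + (-2.5)·(-2.5) + (-2.5)·(-2.5) + (2.5)·(2.5)) / 5 = 33.5/5 = 6.7
  s[X,Y] = ((0.5)·(-0.1667) + (-1.5)·(-1.1667) + (3.5)·(-3.1667) + (-2.5)·(2.8333) + (-2.5)·(0.8333) + (2.5)·(0.8333)) / 5 = -16.5/5 = -3.3
  s[X,Z] = ((0.5)·(2.6667) + (-1.5)·(-4.3333) + (3.5)·(0.6667) + (-2.5)·(-3.3333) + (-2.5)·(2.6667) + (2.5)·(1.6667)) / 5 = 16/5 = 3.2
  s[Y,Y] = ((-0.1667)·(-0.1667) + (-1.1667)·(-1.1667) + (-3.1667)·(-3.1667) + (2.8333)·(2.8333) + (0.8333)·(0.8333) + (0.8333)·(0.8333)) / 5 = 20.8333/5 = 4.1667
  s[Y,Z] = ((-0.1667)·(2.6667) + (-1.1667)·(-4.3333) + (-3.1667)·(0.6667) + (2.8333)·(-3.3333) + (0.8333)·(2.6667) + (0.8333)·(1.6667)) / 5 = -3.3333/5 = -0.6667
  s[Z,Z] = ((2.6667)·(2.6667) + (-4.3333)·(-4.3333) + (0.6667)·(0.6667) + (-3.3333)·(-3.3333) + (2.6667)·(2.6667) + (1.6667)·(1.6667)) / 5 = 47.3333/5 = 9.4667
  Sample standard deviations s_i = √(s[i,i]):
  s(X) = √(6.7) = 2.5884
  s(Y) = √(4.1667) = 2.0412
  s(Z) = √(9.4667) = 3.0768

Step 3 — r_{ij} = s_{ij} / (s_i · s_j):
  r[X,X] = 1 (diagonal).
  r[X,Y] = -3.3 / (2.5884 · 2.0412) = -3.3 / 5.2836 = -0.6246
  r[X,Z] = 3.2 / (2.5884 · 3.0768) = 3.2 / 7.9641 = 0.4018
  r[Y,Y] = 1 (diagonal).
  r[Y,Z] = -0.6667 / (2.0412 · 3.0768) = -0.6667 / 6.2805 = -0.1061
  r[Z,Z] = 1 (diagonal).

R is symmetric with unit diagonal. Assembling:

R = [[1, -0.6246, 0.4018],
 [-0.6246, 1, -0.1061],
 [0.4018, -0.1061, 1]]
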